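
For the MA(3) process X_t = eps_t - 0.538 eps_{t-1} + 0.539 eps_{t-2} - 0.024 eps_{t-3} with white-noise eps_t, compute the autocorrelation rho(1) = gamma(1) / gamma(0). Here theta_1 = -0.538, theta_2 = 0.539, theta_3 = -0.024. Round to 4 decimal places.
\rho(1) = -0.5320

For an MA(q) process with theta_0 = 1, the autocovariance is
  gamma(k) = sigma^2 * sum_{i=0..q-k} theta_i * theta_{i+k},
and rho(k) = gamma(k) / gamma(0). Sigma^2 cancels.
  numerator   = (1)*(-0.538) + (-0.538)*(0.539) + (0.539)*(-0.024) = -0.840918.
  denominator = (1)^2 + (-0.538)^2 + (0.539)^2 + (-0.024)^2 = 1.580541.
  rho(1) = -0.840918 / 1.580541 = -0.5320.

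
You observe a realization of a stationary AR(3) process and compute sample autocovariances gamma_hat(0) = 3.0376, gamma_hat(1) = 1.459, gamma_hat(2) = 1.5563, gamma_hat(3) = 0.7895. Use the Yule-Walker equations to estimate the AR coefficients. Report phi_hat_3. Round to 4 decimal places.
\hat\phi_{3} = -0.1080

The Yule-Walker equations for an AR(p) process read, in matrix form,
  Gamma_p phi = r_p,   with   (Gamma_p)_{ij} = gamma(|i - j|),
                       (r_p)_i = gamma(i),   i,j = 1..p.
Substitute the sample gammas (Toeplitz matrix and right-hand side of size 3):
  Gamma_p = [[3.0376, 1.459, 1.5563], [1.459, 3.0376, 1.459], [1.5563, 1.459, 3.0376]]
  r_p     = [1.459, 1.5563, 0.7895]
Written out (R1..R3):
  (R1) 3.0376 phi_1 + 1.459 phi_2 + 1.5563 phi_3 = 1.459
  (R2) 1.459 phi_1 + 3.0376 phi_2 + 1.459 phi_3 = 1.5563
  (R3) 1.5563 phi_1 + 1.459 phi_2 + 3.0376 phi_3 = 0.7895
Gaussian elimination:
  R2 <- R2 - (1.459/3.0376) R1 = R2 - (0.480313) R1:  2.336823 phi_2 + 0.711488 phi_3 = 0.855523
  R3 <- R3 - (1.5563/3.0376) R1 = R3 - (0.512345) R1:  0.711488 phi_2 + 2.240237 phi_3 = 0.041988
  R3 <- R3 - (0.711488/2.336823) R2 = R3 - (0.304468) R2:  2.023611 phi_3 = -0.218491
Back-substitution:
  phi_hat_3 = -0.218491 / 2.023611 = -0.107971
  phi_hat_2 = (0.855523 - (0.711488)(-0.107971)) / 2.336823 = 0.398979
  phi_hat_1 = (1.459 - (1.459)(0.398979) - (1.5563)(-0.107971)) / 3.0376 = 0.343997
So phi_hat = [0.3440, 0.3990, -0.1080].
Therefore phi_hat_3 = -0.1080.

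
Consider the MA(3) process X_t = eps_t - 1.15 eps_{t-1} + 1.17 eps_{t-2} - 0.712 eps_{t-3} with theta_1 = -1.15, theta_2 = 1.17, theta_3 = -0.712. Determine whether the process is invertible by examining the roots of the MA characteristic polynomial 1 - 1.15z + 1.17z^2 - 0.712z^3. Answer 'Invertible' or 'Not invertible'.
\text{Invertible}

The MA(q) characteristic polynomial is P(z) = 1 - 1.15z + 1.17z^2 - 0.712z^3.
Invertibility requires all roots to lie outside the unit circle, i.e. |z| > 1 for every root.
Degree 3: look for a simple real root z0 first, then factor out (1 - z/z0) and solve the remaining quadratic.
Testing z0 = 1.25: P(1.25) = 1 + (-1.15)(1.25) + (1.17)(1.25)^2 + (-0.712)(1.25)^3
  = 1 + (-1.4375) + (1.828125) + (-1.390625) = 0.  So z_0 = 1.25 is a root, |z_0| = 1.25.
Divide out the factor (1 - 0.8 z) = (1 - z/z0) (since 1/z0 = 0.8):
  P(z) = (1 - 0.8 z)(1 + (-0.35) z + (0.89) z^2)
  [check: z-coef -0.35 - (0.8) = -1.15; z^2-coef 0.89 - (0.8)(-0.35) = 1.17; z^3-coef -(0.8)(0.89) = -0.712.]
Remaining roots from the quadratic factor 1 + (-0.35) z + (0.89) z^2:
  Set 1 + (-0.35) z + (0.89) z^2 = 0, i.e. a z^2 + b z + c = 0 with a = 0.89, b = -0.35, c = 1.
  Discriminant D = b^2 - 4ac = (-0.35)^2 - 4*(0.89)*1 = 0.1225 - (3.56) = -3.4375.
  D < 0, so the roots are the complex-conjugate pair z = (-b +/- i sqrt(-D)) / (2a) = 0.1966 +/- 1.0416i.
  For a conjugate pair |z|^2 = z * conj(z) = (product of roots) = c/a = 1/(0.89) = 1.123596, so |z| = sqrt(1.123596) = 1.06 for both roots.
Moduli of all roots: 1.2500, 1.0600, 1.0600.
All moduli strictly greater than 1? Yes.
Verdict: Invertible.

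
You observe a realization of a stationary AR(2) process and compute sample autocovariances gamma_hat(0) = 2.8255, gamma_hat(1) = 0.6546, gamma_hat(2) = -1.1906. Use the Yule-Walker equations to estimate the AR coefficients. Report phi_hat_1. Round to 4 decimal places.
\hat\phi_{1} = 0.3480

The Yule-Walker equations for an AR(p) process read, in matrix form,
  Gamma_p phi = r_p,   with   (Gamma_p)_{ij} = gamma(|i - j|),
                       (r_p)_i = gamma(i),   i,j = 1..p.
Substitute the sample gammas (Toeplitz matrix and right-hand side of size 2):
  Gamma_p = [[2.8255, 0.6546], [0.6546, 2.8255]]
  r_p     = [0.6546, -1.1906]
Written out:
  2.8255 phi_1 + 0.6546 phi_2 = 0.6546
  0.6546 phi_1 + 2.8255 phi_2 = -1.1906
Solve by Cramer's rule:
  det = gamma(0)^2 - gamma(1)^2 = (2.8255)^2 - (0.6546)^2 = 7.98345025 - 0.42850116 = 7.55494909
  phi_hat_1 = [gamma(1) gamma(0) - gamma(1) gamma(2)] / det = [(0.6546)(2.8255) - (0.6546)(-1.1906)] / 7.55494909 = 2.62893906 / 7.55494909 = 0.348
  phi_hat_2 = [gamma(0) gamma(2) - gamma(1)^2] / det = [(2.8255)(-1.1906) - (0.6546)^2] / 7.55494909 = -3.79254146 / 7.55494909 = -0.502
So phi_hat = [0.3480, -0.5020].
Therefore phi_hat_1 = 0.3480.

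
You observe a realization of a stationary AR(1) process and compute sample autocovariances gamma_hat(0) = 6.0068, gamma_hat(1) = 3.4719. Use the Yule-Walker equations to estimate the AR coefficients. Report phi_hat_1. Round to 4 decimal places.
\hat\phi_{1} = 0.5780

The Yule-Walker equations for an AR(p) process read, in matrix form,
  Gamma_p phi = r_p,   with   (Gamma_p)_{ij} = gamma(|i - j|),
                       (r_p)_i = gamma(i),   i,j = 1..p.
Substitute the sample gammas (Toeplitz matrix and right-hand side of size 1):
  Gamma_p = [[6.0068]]
  r_p     = [3.4719]
With p = 1 this is the single equation gamma(0) phi_1 = gamma(1):
  phi_hat_1 = gamma(1) / gamma(0) = 3.4719 / 6.0068 = 0.5780.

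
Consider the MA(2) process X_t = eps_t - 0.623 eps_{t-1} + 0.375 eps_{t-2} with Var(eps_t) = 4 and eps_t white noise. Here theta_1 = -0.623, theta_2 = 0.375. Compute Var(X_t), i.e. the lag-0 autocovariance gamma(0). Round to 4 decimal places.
\gamma(0) = 6.1150

For an MA(q) process X_t = eps_t + sum_i theta_i eps_{t-i} with
Var(eps_t) = sigma^2, the variance is
  gamma(0) = sigma^2 * (1 + sum_i theta_i^2).
  sum_i theta_i^2 = (-0.623)^2 + (0.375)^2 = 0.388129 + 0.140625 = 0.528754.
  gamma(0) = 4 * (1 + 0.528754) = 4 * 1.528754 = 6.115016, which rounds to 6.1150.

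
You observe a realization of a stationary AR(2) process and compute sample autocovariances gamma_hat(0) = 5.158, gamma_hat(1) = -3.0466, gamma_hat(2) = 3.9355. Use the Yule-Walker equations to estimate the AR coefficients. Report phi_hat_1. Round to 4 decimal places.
\hat\phi_{1} = -0.2150

The Yule-Walker equations for an AR(p) process read, in matrix form,
  Gamma_p phi = r_p,   with   (Gamma_p)_{ij} = gamma(|i - j|),
                       (r_p)_i = gamma(i),   i,j = 1..p.
Substitute the sample gammas (Toeplitz matrix and right-hand side of size 2):
  Gamma_p = [[5.158, -3.0466], [-3.0466, 5.158]]
  r_p     = [-3.0466, 3.9355]
Written out:
  5.158 phi_1 - 3.0466 phi_2 = -3.0466
  -3.0466 phi_1 + 5.158 phi_2 = 3.9355
Solve by Cramer's rule:
  det = gamma(0)^2 - gamma(1)^2 = (5.158)^2 - (-3.0466)^2 = 26.604964 - 9.28177156 = 17.32319244
  phi_hat_1 = [gamma(1) gamma(0) - gamma(1) gamma(2)] / det = [(-3.0466)(5.158) - (-3.0466)(3.9355)] / 17.32319244 = -3.7244685 / 17.32319244 = -0.215
  phi_hat_2 = [gamma(0) gamma(2) - gamma(1)^2] / det = [(5.158)(3.9355) - (-3.0466)^2] / 17.32319244 = 11.01753744 / 17.32319244 = 0.636
So phi_hat = [-0.2150, 0.6360].
Therefore phi_hat_1 = -0.2150.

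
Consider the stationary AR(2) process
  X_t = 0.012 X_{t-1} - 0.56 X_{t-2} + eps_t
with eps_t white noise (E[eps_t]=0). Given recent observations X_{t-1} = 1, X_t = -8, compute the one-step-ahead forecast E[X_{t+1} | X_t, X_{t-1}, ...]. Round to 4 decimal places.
E[X_{t+1} \mid \mathcal F_t] = -0.6560

For an AR(p) model X_t = c + sum_i phi_i X_{t-i} + eps_t, the
one-step-ahead conditional mean is
  E[X_{t+1} | X_t, ...] = c + sum_i phi_i X_{t+1-i}.
Substitute known values:
  E[X_{t+1} | ...] = (0.012) * (-8) + (-0.56) * (1)
                   = -0.6560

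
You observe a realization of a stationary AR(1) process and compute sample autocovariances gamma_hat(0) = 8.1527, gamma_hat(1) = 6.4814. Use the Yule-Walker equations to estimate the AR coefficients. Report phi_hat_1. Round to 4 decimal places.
\hat\phi_{1} = 0.7950

The Yule-Walker equations for an AR(p) process read, in matrix form,
  Gamma_p phi = r_p,   with   (Gamma_p)_{ij} = gamma(|i - j|),
                       (r_p)_i = gamma(i),   i,j = 1..p.
Substitute the sample gammas (Toeplitz matrix and right-hand side of size 1):
  Gamma_p = [[8.1527]]
  r_p     = [6.4814]
With p = 1 this is the single equation gamma(0) phi_1 = gamma(1):
  phi_hat_1 = gamma(1) / gamma(0) = 6.4814 / 8.1527 = 0.7950.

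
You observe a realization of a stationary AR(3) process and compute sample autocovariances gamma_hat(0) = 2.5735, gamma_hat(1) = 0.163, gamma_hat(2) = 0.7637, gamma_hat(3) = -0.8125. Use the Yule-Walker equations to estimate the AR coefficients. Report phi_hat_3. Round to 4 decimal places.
\hat\phi_{3} = -0.3820

The Yule-Walker equations for an AR(p) process read, in matrix form,
  Gamma_p phi = r_p,   with   (Gamma_p)_{ij} = gamma(|i - j|),
                       (r_p)_i = gamma(i),   i,j = 1..p.
Substitute the sample gammas (Toeplitz matrix and right-hand side of size 3):
  Gamma_p = [[2.5735, 0.163, 0.7637], [0.163, 2.5735, 0.163], [0.7637, 0.163, 2.5735]]
  r_p     = [0.163, 0.7637, -0.8125]
Written out (R1..R3):
  (R1) 2.5735 phi_1 + 0.163 phi_2 + 0.7637 phi_3 = 0.163
  (R2) 0.163 phi_1 + 2.5735 phi_2 + 0.163 phi_3 = 0.7637
  (R3) 0.7637 phi_1 + 0.163 phi_2 + 2.5735 phi_3 = -0.8125
Gaussian elimination:
  R2 <- R2 - (0.163/2.5735) R1 = R2 - (0.063338) R1:  2.563176 phi_2 + 0.114629 phi_3 = 0.753376
  R3 <- R3 - (0.7637/2.5735) R1 = R3 - (0.296755) R1:  0.114629 phi_2 + 2.346868 phi_3 = -0.860871
  R3 <- R3 - (0.114629/2.563176) R2 = R3 - (0.044721) R2:  2.341742 phi_3 = -0.894563
Back-substitution:
  phi_hat_3 = -0.894563 / 2.341742 = -0.382008
  phi_hat_2 = (0.753376 - (0.114629)(-0.382008)) / 2.563176 = 0.311007
  phi_hat_1 = (0.163 - (0.163)(0.311007) - (0.7637)(-0.382008)) / 2.5735 = 0.157002
So phi_hat = [0.1570, 0.3110, -0.3820].
Therefore phi_hat_3 = -0.3820.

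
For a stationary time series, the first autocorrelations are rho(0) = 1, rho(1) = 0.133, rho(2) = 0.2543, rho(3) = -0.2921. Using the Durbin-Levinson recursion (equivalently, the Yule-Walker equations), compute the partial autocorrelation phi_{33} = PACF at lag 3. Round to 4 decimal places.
\phi_{33} = -0.3780

The PACF at lag k is phi_{kk}, the last component of the solution
to the Yule-Walker system G_k phi = r_k where
  (G_k)_{ij} = rho(|i - j|), (r_k)_i = rho(i), i,j = 1..k.
Equivalently, Durbin-Levinson gives phi_{kk} iteratively:
  phi_{11} = rho(1)
  phi_{kk} = [rho(k) - sum_{j=1..k-1} phi_{k-1,j} rho(k-j)]
            / [1 - sum_{j=1..k-1} phi_{k-1,j} rho(j)],
  phi_{k,j} = phi_{k-1,j} - phi_{kk} phi_{k-1,k-j},  j = 1..k-1.
Step k = 1:
  phi_11 = rho(1) = 0.133.
Step k = 2:
  phi_22 = [rho(2) - phi_11 rho(1)] / [1 - phi_11 rho(1)] = [0.2543 - (0.133)(0.133)] / [1 - (0.133)(0.133)]
         = 0.236611 / 0.982311 = 0.240872.
  Update: phi_21 = phi_11 - phi_22 phi_11 = 0.133 - (0.240872)(0.133) = 0.100964.
Step k = 3:
  phi_33 = [rho(3) - phi_21 rho(2) - phi_22 rho(1)] / [1 - phi_21 rho(1) - phi_22 rho(2)]
    numerator   = -0.2921 - (0.100964)(0.2543) - (0.240872)(0.133) = -0.34981111
    denominator = 1 - (0.100964)(0.133) - (0.240872)(0.2543) = 0.92531809
  phi_33 = -0.34981111 / 0.92531809 = -0.378.
Therefore phi_{33} = -0.3780.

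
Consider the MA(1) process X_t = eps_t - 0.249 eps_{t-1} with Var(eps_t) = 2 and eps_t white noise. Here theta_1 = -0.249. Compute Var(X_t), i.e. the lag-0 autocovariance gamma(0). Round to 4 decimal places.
\gamma(0) = 2.1240

For an MA(q) process X_t = eps_t + sum_i theta_i eps_{t-i} with
Var(eps_t) = sigma^2, the variance is
  gamma(0) = sigma^2 * (1 + sum_i theta_i^2).
  sum_i theta_i^2 = (-0.249)^2 = 0.062001.
  gamma(0) = 2 * (1 + 0.062001) = 2 * 1.062001 = 2.124002, which rounds to 2.1240.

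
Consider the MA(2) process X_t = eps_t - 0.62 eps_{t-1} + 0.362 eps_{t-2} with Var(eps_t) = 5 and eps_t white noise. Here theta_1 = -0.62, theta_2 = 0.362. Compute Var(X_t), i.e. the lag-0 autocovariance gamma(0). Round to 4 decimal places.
\gamma(0) = 7.5772

For an MA(q) process X_t = eps_t + sum_i theta_i eps_{t-i} with
Var(eps_t) = sigma^2, the variance is
  gamma(0) = sigma^2 * (1 + sum_i theta_i^2).
  sum_i theta_i^2 = (-0.62)^2 + (0.362)^2 = 0.3844 + 0.131044 = 0.515444.
  gamma(0) = 5 * (1 + 0.515444) = 5 * 1.515444 = 7.57722, which rounds to 7.5772.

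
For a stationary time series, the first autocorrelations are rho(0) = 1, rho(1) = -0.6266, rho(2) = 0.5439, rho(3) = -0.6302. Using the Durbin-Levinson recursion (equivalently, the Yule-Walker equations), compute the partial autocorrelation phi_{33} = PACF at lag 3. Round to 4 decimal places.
\phi_{33} = -0.3830

The PACF at lag k is phi_{kk}, the last component of the solution
to the Yule-Walker system G_k phi = r_k where
  (G_k)_{ij} = rho(|i - j|), (r_k)_i = rho(i), i,j = 1..k.
Equivalently, Durbin-Levinson gives phi_{kk} iteratively:
  phi_{11} = rho(1)
  phi_{kk} = [rho(k) - sum_{j=1..k-1} phi_{k-1,j} rho(k-j)]
            / [1 - sum_{j=1..k-1} phi_{k-1,j} rho(j)],
  phi_{k,j} = phi_{k-1,j} - phi_{kk} phi_{k-1,k-j},  j = 1..k-1.
Step k = 1:
  phi_11 = rho(1) = -0.6266.
Step k = 2:
  phi_22 = [rho(2) - phi_11 rho(1)] / [1 - phi_11 rho(1)] = [0.5439 - (-0.6266)(-0.6266)] / [1 - (-0.6266)(-0.6266)]
         = 0.15127244 / 0.60737244 = 0.24906.
  Update: phi_21 = phi_11 - phi_22 phi_11 = -0.6266 - (0.24906)(-0.6266) = -0.470539.
Step k = 3:
  phi_33 = [rho(3) - phi_21 rho(2) - phi_22 rho(1)] / [1 - phi_21 rho(1) - phi_22 rho(2)]
    numerator   = -0.6302 - (-0.470539)(0.5439) - (0.24906)(-0.6266) = -0.21821272
    denominator = 1 - (-0.470539)(-0.6266) - (0.24906)(0.5439) = 0.56969646
  phi_33 = -0.21821272 / 0.56969646 = -0.383.
Therefore phi_{33} = -0.3830.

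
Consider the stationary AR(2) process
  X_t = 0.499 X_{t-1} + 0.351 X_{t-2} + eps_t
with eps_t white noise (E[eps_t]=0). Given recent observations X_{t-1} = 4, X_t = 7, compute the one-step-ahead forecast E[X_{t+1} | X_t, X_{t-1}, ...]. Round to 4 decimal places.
E[X_{t+1} \mid \mathcal F_t] = 4.8970

For an AR(p) model X_t = c + sum_i phi_i X_{t-i} + eps_t, the
one-step-ahead conditional mean is
  E[X_{t+1} | X_t, ...] = c + sum_i phi_i X_{t+1-i}.
Substitute known values:
  E[X_{t+1} | ...] = (0.499) * (7) + (0.351) * (4)
                   = 4.8970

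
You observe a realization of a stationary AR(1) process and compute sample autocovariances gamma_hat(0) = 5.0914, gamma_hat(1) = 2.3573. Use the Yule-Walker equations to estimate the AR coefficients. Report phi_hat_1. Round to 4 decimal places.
\hat\phi_{1} = 0.4630

The Yule-Walker equations for an AR(p) process read, in matrix form,
  Gamma_p phi = r_p,   with   (Gamma_p)_{ij} = gamma(|i - j|),
                       (r_p)_i = gamma(i),   i,j = 1..p.
Substitute the sample gammas (Toeplitz matrix and right-hand side of size 1):
  Gamma_p = [[5.0914]]
  r_p     = [2.3573]
With p = 1 this is the single equation gamma(0) phi_1 = gamma(1):
  phi_hat_1 = gamma(1) / gamma(0) = 2.3573 / 5.0914 = 0.4630.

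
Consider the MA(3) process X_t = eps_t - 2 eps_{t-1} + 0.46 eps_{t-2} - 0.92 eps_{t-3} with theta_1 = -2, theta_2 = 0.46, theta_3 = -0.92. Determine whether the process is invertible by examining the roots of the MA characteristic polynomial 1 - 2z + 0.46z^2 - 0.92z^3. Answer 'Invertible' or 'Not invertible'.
\text{Not invertible}

The MA(q) characteristic polynomial is P(z) = 1 - 2z + 0.46z^2 - 0.92z^3.
Invertibility requires all roots to lie outside the unit circle, i.e. |z| > 1 for every root.
Degree 3: look for a simple real root z0 first, then factor out (1 - z/z0) and solve the remaining quadratic.
Testing z0 = 0.5: P(0.5) = 1 + (-2)(0.5) + (0.46)(0.5)^2 + (-0.92)(0.5)^3
  = 1 + (-1) + (0.115) + (-0.115) = 0.  So z_0 = 0.5 is a root, |z_0| = 0.5.
Divide out the factor (1 - 2 z) = (1 - z/z0) (since 1/z0 = 2):
  P(z) = (1 - 2 z)(1 + (0) z + (0.46) z^2)
  [check: z-coef 0 - (2) = -2; z^2-coef 0.46 - (2)(0) = 0.46; z^3-coef -(2)(0.46) = -0.92.]
Remaining roots from the quadratic factor 1 + (0) z + (0.46) z^2:
  Set 1 + (0) z + (0.46) z^2 = 0, i.e. a z^2 + b z + c = 0 with a = 0.46, b = 0, c = 1.
  Discriminant D = b^2 - 4ac = (0)^2 - 4*(0.46)*1 = 0 - (1.84) = -1.84.
  D < 0, so the roots are the complex-conjugate pair z = (-b +/- i sqrt(-D)) / (2a) = 0 +/- 1.4744i.
  For a conjugate pair |z|^2 = z * conj(z) = (product of roots) = c/a = 1/(0.46) = 2.173913, so |z| = sqrt(2.173913) = 1.4744 for both roots.
Moduli of all roots: 0.5000, 1.4744, 1.4744.
All moduli strictly greater than 1? No.
Verdict: Not invertible.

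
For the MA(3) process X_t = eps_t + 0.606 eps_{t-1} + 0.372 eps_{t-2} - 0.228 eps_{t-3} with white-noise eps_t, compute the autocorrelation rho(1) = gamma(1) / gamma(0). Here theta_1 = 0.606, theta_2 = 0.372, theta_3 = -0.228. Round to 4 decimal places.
\rho(1) = 0.4793

For an MA(q) process with theta_0 = 1, the autocovariance is
  gamma(k) = sigma^2 * sum_{i=0..q-k} theta_i * theta_{i+k},
and rho(k) = gamma(k) / gamma(0). Sigma^2 cancels.
  numerator   = (1)*(0.606) + (0.606)*(0.372) + (0.372)*(-0.228) = 0.746616.
  denominator = (1)^2 + (0.606)^2 + (0.372)^2 + (-0.228)^2 = 1.557604.
  rho(1) = 0.746616 / 1.557604 = 0.4793.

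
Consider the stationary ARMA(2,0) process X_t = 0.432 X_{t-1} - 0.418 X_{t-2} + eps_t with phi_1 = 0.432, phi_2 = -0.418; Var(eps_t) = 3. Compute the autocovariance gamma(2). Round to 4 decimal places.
\gamma(2) = -1.1476

Multiply the model equation by X_{t-k} and take expectations. With theta_0 = psi_0 = 1 and psi_j the MA(infinity) weights, this gives
  gamma(k) - sum_i phi_i gamma(k-i) = c_k,
  c_k = sigma^2 * sum_{j=k..q} theta_j psi_{j-k}   (c_k = 0 for k > q),
using gamma(-m) = gamma(m).
Pure AR (q = 0): c_0 = sigma^2 = 3, c_k = 0 for k >= 1.
Equations for k = 0, 1, 2 (AR order 2, c_2 = 0):
  (E0) gamma(0) = phi_1 gamma(1) + phi_2 gamma(2) + c_0
  (E1) gamma(1) = phi_1 gamma(0) + phi_2 gamma(1) + c_1
  (E2) gamma(2) = phi_1 gamma(1) + phi_2 gamma(0)
From (E1): gamma(1) = A gamma(0) + B with
  A = phi_1 / (1 - phi_2) = 0.432 / 1.418 = 0.304654,   B = c_1 / (1 - phi_2) = 0 / 1.418 = 0.
Insert (E2) into (E0): gamma(0) (1 - phi_2^2) = phi_1 (1 + phi_2) gamma(1) + c_0.
  phi_1 (1 + phi_2) = (0.432)(0.582) = 0.251424,   1 - phi_2^2 = 0.825276.
Replace gamma(1) by A gamma(0) + B and collect gamma(0):
  gamma(0) [0.825276 - (0.251424)(0.304654)] = c_0 = 3
  gamma(0) * 0.748679 = 3
  gamma(0) = 3 / 0.748679 = 4.00706.
  gamma(1) = A gamma(0) = (0.304654)(4.00706) = 1.220769.
  gamma(2) = phi_1 gamma(1) + phi_2 gamma(0) = (0.432)(1.220769) + (-0.418)(4.00706) = -1.147579.
Therefore gamma(2) = -1.1476 (to 4 decimal places).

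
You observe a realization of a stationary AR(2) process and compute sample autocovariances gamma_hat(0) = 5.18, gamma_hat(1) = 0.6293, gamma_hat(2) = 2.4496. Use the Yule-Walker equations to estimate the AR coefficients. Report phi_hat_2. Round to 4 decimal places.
\hat\phi_{2} = 0.4650

The Yule-Walker equations for an AR(p) process read, in matrix form,
  Gamma_p phi = r_p,   with   (Gamma_p)_{ij} = gamma(|i - j|),
                       (r_p)_i = gamma(i),   i,j = 1..p.
Substitute the sample gammas (Toeplitz matrix and right-hand side of size 2):
  Gamma_p = [[5.18, 0.6293], [0.6293, 5.18]]
  r_p     = [0.6293, 2.4496]
Written out:
  5.18 phi_1 + 0.6293 phi_2 = 0.6293
  0.6293 phi_1 + 5.18 phi_2 = 2.4496
Solve by Cramer's rule:
  det = gamma(0)^2 - gamma(1)^2 = (5.18)^2 - (0.6293)^2 = 26.8324 - 0.39601849 = 26.43638151
  phi_hat_1 = [gamma(1) gamma(0) - gamma(1) gamma(2)] / det = [(0.6293)(5.18) - (0.6293)(2.4496)] / 26.43638151 = 1.71824072 / 26.43638151 = 0.065
  phi_hat_2 = [gamma(0) gamma(2) - gamma(1)^2] / det = [(5.18)(2.4496) - (0.6293)^2] / 26.43638151 = 12.29290951 / 26.43638151 = 0.465
So phi_hat = [0.0650, 0.4650].
Therefore phi_hat_2 = 0.4650.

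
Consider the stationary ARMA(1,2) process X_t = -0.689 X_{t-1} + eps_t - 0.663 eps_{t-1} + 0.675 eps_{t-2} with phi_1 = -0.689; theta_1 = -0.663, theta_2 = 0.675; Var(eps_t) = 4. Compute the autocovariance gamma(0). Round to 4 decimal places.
\gamma(0) = 30.9654

Multiply the model equation by X_{t-k} and take expectations. With theta_0 = psi_0 = 1 and psi_j the MA(infinity) weights, this gives
  gamma(k) - sum_i phi_i gamma(k-i) = c_k,
  c_k = sigma^2 * sum_{j=k..q} theta_j psi_{j-k}   (c_k = 0 for k > q),
using gamma(-m) = gamma(m).
psi-weights needed (psi_j = theta_j + sum_i phi_i psi_{j-i}):
  psi_1 = theta_1 + phi_1 = -0.663 + (-0.689) = -1.352
  psi_2 = theta_2 + phi_1 psi_1 = 0.675 + (-0.689)(-1.352) = 1.606528
Right-hand sides:
  c_0 = sigma^2 (1 + theta_1 psi_1 + theta_2 psi_2) = 4 * (1 + (-0.663)(-1.352) + (0.675)(1.606528)) = 4 * 2.980782 = 11.92313
  c_1 = sigma^2 (theta_1 + theta_2 psi_1) = 4 * (-0.663 + (0.675)(-1.352)) = -6.3024
  c_2 = sigma^2 theta_2 = 4 * (0.675) = 2.7
Equations for k = 0 and k = 1 (AR order 1):
  gamma(0) = phi_1 gamma(1) + c_0
  gamma(1) = phi_1 gamma(0) + c_1
Substituting the second into the first: gamma(0) (1 - phi_1^2) = c_0 + phi_1 c_1, so
  gamma(0) = (c_0 + phi_1 c_1) / (1 - phi_1^2) = (11.92313 + (-0.689)(-6.3024)) / (1 - (-0.689)^2) = 16.265483 / 0.525279 = 30.965417.
Therefore gamma(0) = 30.9654 (to 4 decimal places).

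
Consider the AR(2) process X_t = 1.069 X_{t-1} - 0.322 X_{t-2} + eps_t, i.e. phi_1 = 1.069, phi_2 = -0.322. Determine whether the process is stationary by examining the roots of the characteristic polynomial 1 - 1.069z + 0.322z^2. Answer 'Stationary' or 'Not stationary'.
\text{Stationary}

The AR(p) characteristic polynomial is P(z) = 1 - 1.069z + 0.322z^2.
Stationarity requires all roots to lie outside the unit circle, i.e. |z| > 1 for every root.
Set 1 + (-1.069) z + (0.322) z^2 = 0, i.e. a z^2 + b z + c = 0 with a = 0.322, b = -1.069, c = 1.
Discriminant D = b^2 - 4ac = (-1.069)^2 - 4*(0.322)*1 = 1.142761 - (1.288) = -0.145239.
D < 0, so the roots are the complex-conjugate pair z = (-b +/- i sqrt(-D)) / (2a) = 1.6599 +/- 0.5918i.
For a conjugate pair |z|^2 = z * conj(z) = (product of roots) = c/a = 1/(0.322) = 3.10559, so |z| = sqrt(3.10559) = 1.7623 for both roots.
Moduli of all roots: 1.7623, 1.7623.
All moduli strictly greater than 1? Yes.
Verdict: Stationary.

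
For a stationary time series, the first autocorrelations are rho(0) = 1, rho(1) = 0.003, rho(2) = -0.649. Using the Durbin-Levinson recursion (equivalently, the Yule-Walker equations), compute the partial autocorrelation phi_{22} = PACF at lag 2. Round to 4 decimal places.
\phi_{22} = -0.6490

The PACF at lag k is phi_{kk}, the last component of the solution
to the Yule-Walker system G_k phi = r_k where
  (G_k)_{ij} = rho(|i - j|), (r_k)_i = rho(i), i,j = 1..k.
Equivalently, Durbin-Levinson gives phi_{kk} iteratively:
  phi_{11} = rho(1)
  phi_{kk} = [rho(k) - sum_{j=1..k-1} phi_{k-1,j} rho(k-j)]
            / [1 - sum_{j=1..k-1} phi_{k-1,j} rho(j)],
  phi_{k,j} = phi_{k-1,j} - phi_{kk} phi_{k-1,k-j},  j = 1..k-1.
Step k = 1:
  phi_11 = rho(1) = 0.003.
Step k = 2:
  phi_22 = [rho(2) - phi_11 rho(1)] / [1 - phi_11 rho(1)] = [-0.649 - (0.003)(0.003)] / [1 - (0.003)(0.003)]
         = -0.649009 / 0.999991 = -0.649.
Therefore phi_{22} = -0.6490.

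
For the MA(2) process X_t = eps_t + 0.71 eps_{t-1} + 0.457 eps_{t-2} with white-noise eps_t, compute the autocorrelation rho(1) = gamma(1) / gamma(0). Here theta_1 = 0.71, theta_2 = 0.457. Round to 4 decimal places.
\rho(1) = 0.6039

For an MA(q) process with theta_0 = 1, the autocovariance is
  gamma(k) = sigma^2 * sum_{i=0..q-k} theta_i * theta_{i+k},
and rho(k) = gamma(k) / gamma(0). Sigma^2 cancels.
  numerator   = (1)*(0.71) + (0.71)*(0.457) = 1.03447.
  denominator = (1)^2 + (0.71)^2 + (0.457)^2 = 1.712949.
  rho(1) = 1.03447 / 1.712949 = 0.6039.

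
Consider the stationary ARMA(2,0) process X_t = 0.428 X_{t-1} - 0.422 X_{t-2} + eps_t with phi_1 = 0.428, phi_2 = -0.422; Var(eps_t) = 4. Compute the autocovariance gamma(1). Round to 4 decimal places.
\gamma(1) = 1.6107

Multiply the model equation by X_{t-k} and take expectations. With theta_0 = psi_0 = 1 and psi_j the MA(infinity) weights, this gives
  gamma(k) - sum_i phi_i gamma(k-i) = c_k,
  c_k = sigma^2 * sum_{j=k..q} theta_j psi_{j-k}   (c_k = 0 for k > q),
using gamma(-m) = gamma(m).
Pure AR (q = 0): c_0 = sigma^2 = 4, c_k = 0 for k >= 1.
Equations for k = 0, 1, 2 (AR order 2, c_2 = 0):
  (E0) gamma(0) = phi_1 gamma(1) + phi_2 gamma(2) + c_0
  (E1) gamma(1) = phi_1 gamma(0) + phi_2 gamma(1) + c_1
  (E2) gamma(2) = phi_1 gamma(1) + phi_2 gamma(0)
From (E1): gamma(1) = A gamma(0) + B with
  A = phi_1 / (1 - phi_2) = 0.428 / 1.422 = 0.300985,   B = c_1 / (1 - phi_2) = 0 / 1.422 = 0.
Insert (E2) into (E0): gamma(0) (1 - phi_2^2) = phi_1 (1 + phi_2) gamma(1) + c_0.
  phi_1 (1 + phi_2) = (0.428)(0.578) = 0.247384,   1 - phi_2^2 = 0.821916.
Replace gamma(1) by A gamma(0) + B and collect gamma(0):
  gamma(0) [0.821916 - (0.247384)(0.300985)] = c_0 = 4
  gamma(0) * 0.747457 = 4
  gamma(0) = 4 / 0.747457 = 5.351477.
  gamma(1) = A gamma(0) = (0.300985)(5.351477) = 1.610712.
Therefore gamma(1) = 1.6107 (to 4 decimal places).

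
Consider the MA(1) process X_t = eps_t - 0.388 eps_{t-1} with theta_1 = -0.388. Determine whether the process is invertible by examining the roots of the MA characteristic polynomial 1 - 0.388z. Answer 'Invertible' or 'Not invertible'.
\text{Invertible}

The MA(q) characteristic polynomial is P(z) = 1 - 0.388z.
Invertibility requires all roots to lie outside the unit circle, i.e. |z| > 1 for every root.
This is linear in z: 1 + (-0.388) z = 0  =>  z = -1/(-0.388) = 2.57732,  |z| = 2.57732.
Moduli of all roots: 2.5773.
All moduli strictly greater than 1? Yes.
Verdict: Invertible.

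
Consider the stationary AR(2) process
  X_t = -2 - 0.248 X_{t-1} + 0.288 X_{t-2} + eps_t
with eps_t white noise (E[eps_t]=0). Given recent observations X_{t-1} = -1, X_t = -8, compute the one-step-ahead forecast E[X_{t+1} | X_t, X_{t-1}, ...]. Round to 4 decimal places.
E[X_{t+1} \mid \mathcal F_t] = -0.3040

For an AR(p) model X_t = c + sum_i phi_i X_{t-i} + eps_t, the
one-step-ahead conditional mean is
  E[X_{t+1} | X_t, ...] = c + sum_i phi_i X_{t+1-i}.
Substitute known values:
  E[X_{t+1} | ...] = -2 + (-0.248) * (-8) + (0.288) * (-1)
                   = -0.3040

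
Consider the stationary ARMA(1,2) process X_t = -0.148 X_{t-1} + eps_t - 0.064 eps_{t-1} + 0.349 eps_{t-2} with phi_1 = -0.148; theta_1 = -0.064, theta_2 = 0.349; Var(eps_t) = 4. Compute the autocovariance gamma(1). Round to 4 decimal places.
\gamma(1) = -1.2581

Multiply the model equation by X_{t-k} and take expectations. With theta_0 = psi_0 = 1 and psi_j the MA(infinity) weights, this gives
  gamma(k) - sum_i phi_i gamma(k-i) = c_k,
  c_k = sigma^2 * sum_{j=k..q} theta_j psi_{j-k}   (c_k = 0 for k > q),
using gamma(-m) = gamma(m).
psi-weights needed (psi_j = theta_j + sum_i phi_i psi_{j-i}):
  psi_1 = theta_1 + phi_1 = -0.064 + (-0.148) = -0.212
  psi_2 = theta_2 + phi_1 psi_1 = 0.349 + (-0.148)(-0.212) = 0.380376
Right-hand sides:
  c_0 = sigma^2 (1 + theta_1 psi_1 + theta_2 psi_2) = 4 * (1 + (-0.064)(-0.212) + (0.349)(0.380376)) = 4 * 1.146319 = 4.585277
  c_1 = sigma^2 (theta_1 + theta_2 psi_1) = 4 * (-0.064 + (0.349)(-0.212)) = -0.551952
  c_2 = sigma^2 theta_2 = 4 * (0.349) = 1.396
Equations for k = 0 and k = 1 (AR order 1):
  gamma(0) = phi_1 gamma(1) + c_0
  gamma(1) = phi_1 gamma(0) + c_1
Substituting the second into the first: gamma(0) (1 - phi_1^2) = c_0 + phi_1 c_1, so
  gamma(0) = (c_0 + phi_1 c_1) / (1 - phi_1^2) = (4.585277 + (-0.148)(-0.551952)) / (1 - (-0.148)^2) = 4.666966 / 0.978096 = 4.77148.
  gamma(1) = phi_1 gamma(0) + c_1 = (-0.148)(4.77148) + (-0.551952) = -1.258131.
Therefore gamma(1) = -1.2581 (to 4 decimal places).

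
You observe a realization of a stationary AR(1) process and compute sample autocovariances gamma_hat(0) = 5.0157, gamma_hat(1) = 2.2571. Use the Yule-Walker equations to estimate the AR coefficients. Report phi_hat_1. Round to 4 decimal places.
\hat\phi_{1} = 0.4500

The Yule-Walker equations for an AR(p) process read, in matrix form,
  Gamma_p phi = r_p,   with   (Gamma_p)_{ij} = gamma(|i - j|),
                       (r_p)_i = gamma(i),   i,j = 1..p.
Substitute the sample gammas (Toeplitz matrix and right-hand side of size 1):
  Gamma_p = [[5.0157]]
  r_p     = [2.2571]
With p = 1 this is the single equation gamma(0) phi_1 = gamma(1):
  phi_hat_1 = gamma(1) / gamma(0) = 2.2571 / 5.0157 = 0.4500.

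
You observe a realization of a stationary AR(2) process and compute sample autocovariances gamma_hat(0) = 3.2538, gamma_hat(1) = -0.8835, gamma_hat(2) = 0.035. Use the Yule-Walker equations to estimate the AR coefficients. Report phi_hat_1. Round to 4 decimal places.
\hat\phi_{1} = -0.2900

The Yule-Walker equations for an AR(p) process read, in matrix form,
  Gamma_p phi = r_p,   with   (Gamma_p)_{ij} = gamma(|i - j|),
                       (r_p)_i = gamma(i),   i,j = 1..p.
Substitute the sample gammas (Toeplitz matrix and right-hand side of size 2):
  Gamma_p = [[3.2538, -0.8835], [-0.8835, 3.2538]]
  r_p     = [-0.8835, 0.035]
Written out:
  3.2538 phi_1 - 0.8835 phi_2 = -0.8835
  -0.8835 phi_1 + 3.2538 phi_2 = 0.035
Solve by Cramer's rule:
  det = gamma(0)^2 - gamma(1)^2 = (3.2538)^2 - (-0.8835)^2 = 10.58721444 - 0.78057225 = 9.80664219
  phi_hat_1 = [gamma(1) gamma(0) - gamma(1) gamma(2)] / det = [(-0.8835)(3.2538) - (-0.8835)(0.035)] / 9.80664219 = -2.8438098 / 9.80664219 = -0.29
  phi_hat_2 = [gamma(0) gamma(2) - gamma(1)^2] / det = [(3.2538)(0.035) - (-0.8835)^2] / 9.80664219 = -0.66668925 / 9.80664219 = -0.068
So phi_hat = [-0.2900, -0.0680].
Therefore phi_hat_1 = -0.2900.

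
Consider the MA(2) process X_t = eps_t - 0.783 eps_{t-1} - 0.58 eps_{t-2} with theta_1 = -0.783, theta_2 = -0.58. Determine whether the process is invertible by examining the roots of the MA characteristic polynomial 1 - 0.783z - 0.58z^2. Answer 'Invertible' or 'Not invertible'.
\text{Not invertible}

The MA(q) characteristic polynomial is P(z) = 1 - 0.783z - 0.58z^2.
Invertibility requires all roots to lie outside the unit circle, i.e. |z| > 1 for every root.
Set 1 + (-0.783) z + (-0.58) z^2 = 0, i.e. a z^2 + b z + c = 0 with a = -0.58, b = -0.783, c = 1.
Discriminant D = b^2 - 4ac = (-0.783)^2 - 4*(-0.58)*1 = 0.613089 - (-2.32) = 2.933089.
D >= 0, so the roots are real: z = (-b +/- sqrt(D)) / (2a) = (0.783 +/- 1.712626) / (-1.16).
  z_1 = (0.783 + 1.712626) / (-1.16) = -2.1514,   |z_1| = 2.1514.
  z_2 = (0.783 - 1.712626) / (-1.16) = 0.8014,   |z_2| = 0.8014.
Moduli of all roots: 2.1514, 0.8014.
All moduli strictly greater than 1? No.
Verdict: Not invertible.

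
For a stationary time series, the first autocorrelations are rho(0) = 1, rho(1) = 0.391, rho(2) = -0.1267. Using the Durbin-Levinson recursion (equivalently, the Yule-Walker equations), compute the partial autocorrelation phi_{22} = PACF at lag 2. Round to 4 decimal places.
\phi_{22} = -0.3300

The PACF at lag k is phi_{kk}, the last component of the solution
to the Yule-Walker system G_k phi = r_k where
  (G_k)_{ij} = rho(|i - j|), (r_k)_i = rho(i), i,j = 1..k.
Equivalently, Durbin-Levinson gives phi_{kk} iteratively:
  phi_{11} = rho(1)
  phi_{kk} = [rho(k) - sum_{j=1..k-1} phi_{k-1,j} rho(k-j)]
            / [1 - sum_{j=1..k-1} phi_{k-1,j} rho(j)],
  phi_{k,j} = phi_{k-1,j} - phi_{kk} phi_{k-1,k-j},  j = 1..k-1.
Step k = 1:
  phi_11 = rho(1) = 0.391.
Step k = 2:
  phi_22 = [rho(2) - phi_11 rho(1)] / [1 - phi_11 rho(1)] = [-0.1267 - (0.391)(0.391)] / [1 - (0.391)(0.391)]
         = -0.279581 / 0.847119 = -0.33.
Therefore phi_{22} = -0.3300.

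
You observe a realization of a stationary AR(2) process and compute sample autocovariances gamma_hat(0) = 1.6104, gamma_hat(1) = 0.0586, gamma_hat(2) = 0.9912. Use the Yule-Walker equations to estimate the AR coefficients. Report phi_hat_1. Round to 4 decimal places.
\hat\phi_{1} = 0.0140

The Yule-Walker equations for an AR(p) process read, in matrix form,
  Gamma_p phi = r_p,   with   (Gamma_p)_{ij} = gamma(|i - j|),
                       (r_p)_i = gamma(i),   i,j = 1..p.
Substitute the sample gammas (Toeplitz matrix and right-hand side of size 2):
  Gamma_p = [[1.6104, 0.0586], [0.0586, 1.6104]]
  r_p     = [0.0586, 0.9912]
Written out:
  1.6104 phi_1 + 0.0586 phi_2 = 0.0586
  0.0586 phi_1 + 1.6104 phi_2 = 0.9912
Solve by Cramer's rule:
  det = gamma(0)^2 - gamma(1)^2 = (1.6104)^2 - (0.0586)^2 = 2.59338816 - 0.00343396 = 2.5899542
  phi_hat_1 = [gamma(1) gamma(0) - gamma(1) gamma(2)] / det = [(0.0586)(1.6104) - (0.0586)(0.9912)] / 2.5899542 = 0.03628512 / 2.5899542 = 0.014
  phi_hat_2 = [gamma(0) gamma(2) - gamma(1)^2] / det = [(1.6104)(0.9912) - (0.0586)^2] / 2.5899542 = 1.59279452 / 2.5899542 = 0.615
So phi_hat = [0.0140, 0.6150].
Therefore phi_hat_1 = 0.0140.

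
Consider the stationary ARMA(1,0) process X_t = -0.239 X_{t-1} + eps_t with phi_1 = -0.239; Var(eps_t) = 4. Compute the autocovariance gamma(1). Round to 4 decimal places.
\gamma(1) = -1.0139

Multiply the model equation by X_{t-k} and take expectations. With theta_0 = psi_0 = 1 and psi_j the MA(infinity) weights, this gives
  gamma(k) - sum_i phi_i gamma(k-i) = c_k,
  c_k = sigma^2 * sum_{j=k..q} theta_j psi_{j-k}   (c_k = 0 for k > q),
using gamma(-m) = gamma(m).
Pure AR (q = 0): c_0 = sigma^2 = 4, c_k = 0 for k >= 1.
Equations for k = 0 and k = 1 (AR order 1):
  gamma(0) = phi_1 gamma(1) + c_0
  gamma(1) = phi_1 gamma(0) + c_1
Substituting the second into the first: gamma(0) (1 - phi_1^2) = c_0 + phi_1 c_1, so
  gamma(0) = c_0 / (1 - phi_1^2) = 4 / (1 - (-0.239)^2) = 4 / 0.942879 = 4.242326.
  gamma(1) = phi_1 gamma(0) = (-0.239)(4.242326) = -1.013916.
Therefore gamma(1) = -1.0139 (to 4 decimal places).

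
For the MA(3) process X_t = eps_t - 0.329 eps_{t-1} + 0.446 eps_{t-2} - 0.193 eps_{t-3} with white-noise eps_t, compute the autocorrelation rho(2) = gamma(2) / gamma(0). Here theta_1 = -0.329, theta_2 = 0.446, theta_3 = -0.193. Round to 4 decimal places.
\rho(2) = 0.3790

For an MA(q) process with theta_0 = 1, the autocovariance is
  gamma(k) = sigma^2 * sum_{i=0..q-k} theta_i * theta_{i+k},
and rho(k) = gamma(k) / gamma(0). Sigma^2 cancels.
  numerator   = (1)*(0.446) + (-0.329)*(-0.193) = 0.509497.
  denominator = (1)^2 + (-0.329)^2 + (0.446)^2 + (-0.193)^2 = 1.344406.
  rho(2) = 0.509497 / 1.344406 = 0.3790.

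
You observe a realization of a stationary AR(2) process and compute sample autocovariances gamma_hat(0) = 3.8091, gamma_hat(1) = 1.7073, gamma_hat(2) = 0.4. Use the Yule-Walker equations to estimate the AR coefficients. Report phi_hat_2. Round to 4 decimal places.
\hat\phi_{2} = -0.1200

The Yule-Walker equations for an AR(p) process read, in matrix form,
  Gamma_p phi = r_p,   with   (Gamma_p)_{ij} = gamma(|i - j|),
                       (r_p)_i = gamma(i),   i,j = 1..p.
Substitute the sample gammas (Toeplitz matrix and right-hand side of size 2):
  Gamma_p = [[3.8091, 1.7073], [1.7073, 3.8091]]
  r_p     = [1.7073, 0.4]
Written out:
  3.8091 phi_1 + 1.7073 phi_2 = 1.7073
  1.7073 phi_1 + 3.8091 phi_2 = 0.4
Solve by Cramer's rule:
  det = gamma(0)^2 - gamma(1)^2 = (3.8091)^2 - (1.7073)^2 = 14.50924281 - 2.91487329 = 11.59436952
  phi_hat_1 = [gamma(1) gamma(0) - gamma(1) gamma(2)] / det = [(1.7073)(3.8091) - (1.7073)(0.4)] / 11.59436952 = 5.82035643 / 11.59436952 = 0.502
  phi_hat_2 = [gamma(0) gamma(2) - gamma(1)^2] / det = [(3.8091)(0.4) - (1.7073)^2] / 11.59436952 = -1.39123329 / 11.59436952 = -0.12
So phi_hat = [0.5020, -0.1200].
Therefore phi_hat_2 = -0.1200.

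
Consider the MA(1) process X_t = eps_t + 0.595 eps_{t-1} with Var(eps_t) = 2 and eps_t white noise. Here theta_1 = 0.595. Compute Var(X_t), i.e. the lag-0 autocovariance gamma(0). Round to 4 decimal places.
\gamma(0) = 2.7081

For an MA(q) process X_t = eps_t + sum_i theta_i eps_{t-i} with
Var(eps_t) = sigma^2, the variance is
  gamma(0) = sigma^2 * (1 + sum_i theta_i^2).
  sum_i theta_i^2 = (0.595)^2 = 0.354025.
  gamma(0) = 2 * (1 + 0.354025) = 2 * 1.354025 = 2.70805, which rounds to 2.7081.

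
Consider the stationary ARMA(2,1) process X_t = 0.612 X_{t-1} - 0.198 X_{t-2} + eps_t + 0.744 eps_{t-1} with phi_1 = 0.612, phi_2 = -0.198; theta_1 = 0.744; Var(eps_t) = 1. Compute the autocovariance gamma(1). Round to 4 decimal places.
\gamma(1) = 2.2856

Multiply the model equation by X_{t-k} and take expectations. With theta_0 = psi_0 = 1 and psi_j the MA(infinity) weights, this gives
  gamma(k) - sum_i phi_i gamma(k-i) = c_k,
  c_k = sigma^2 * sum_{j=k..q} theta_j psi_{j-k}   (c_k = 0 for k > q),
using gamma(-m) = gamma(m).
psi-weights needed (psi_j = theta_j + sum_i phi_i psi_{j-i}):
  psi_1 = theta_1 + phi_1 = 0.744 + (0.612) = 1.356
Right-hand sides:
  c_0 = sigma^2 (1 + theta_1 psi_1) = 1 * (1 + (0.744)(1.356)) = 1 * 2.008864 = 2.008864
  c_1 = sigma^2 theta_1 = 1 * (0.744) = 0.744
  c_2 = 0
Equations for k = 0, 1, 2 (AR order 2, c_2 = 0):
  (E0) gamma(0) = phi_1 gamma(1) + phi_2 gamma(2) + c_0
  (E1) gamma(1) = phi_1 gamma(0) + phi_2 gamma(1) + c_1
  (E2) gamma(2) = phi_1 gamma(1) + phi_2 gamma(0)
From (E1): gamma(1) = A gamma(0) + B with
  A = phi_1 / (1 - phi_2) = 0.612 / 1.198 = 0.510851,   B = c_1 / (1 - phi_2) = 0.744 / 1.198 = 0.621035.
Insert (E2) into (E0): gamma(0) (1 - phi_2^2) = phi_1 (1 + phi_2) gamma(1) + c_0.
  phi_1 (1 + phi_2) = (0.612)(0.802) = 0.490824,   1 - phi_2^2 = 0.960796.
Replace gamma(1) by A gamma(0) + B and collect gamma(0):
  gamma(0) [0.960796 - (0.490824)(0.510851)] = (0.490824)(0.621035) + 2.008864
  gamma(0) * 0.710058 = 2.313683
  gamma(0) = 2.313683 / 0.710058 = 3.258443.
  gamma(1) = A gamma(0) + B = (0.510851)(3.258443) + (0.621035) = 2.285615.
Therefore gamma(1) = 2.2856 (to 4 decimal places).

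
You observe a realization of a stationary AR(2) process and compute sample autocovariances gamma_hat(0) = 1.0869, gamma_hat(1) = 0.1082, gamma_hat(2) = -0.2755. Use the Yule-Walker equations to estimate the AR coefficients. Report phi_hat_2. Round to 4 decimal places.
\hat\phi_{2} = -0.2660

The Yule-Walker equations for an AR(p) process read, in matrix form,
  Gamma_p phi = r_p,   with   (Gamma_p)_{ij} = gamma(|i - j|),
                       (r_p)_i = gamma(i),   i,j = 1..p.
Substitute the sample gammas (Toeplitz matrix and right-hand side of size 2):
  Gamma_p = [[1.0869, 0.1082], [0.1082, 1.0869]]
  r_p     = [0.1082, -0.2755]
Written out:
  1.0869 phi_1 + 0.1082 phi_2 = 0.1082
  0.1082 phi_1 + 1.0869 phi_2 = -0.2755
Solve by Cramer's rule:
  det = gamma(0)^2 - gamma(1)^2 = (1.0869)^2 - (0.1082)^2 = 1.18135161 - 0.01170724 = 1.16964437
  phi_hat_1 = [gamma(1) gamma(0) - gamma(1) gamma(2)] / det = [(0.1082)(1.0869) - (0.1082)(-0.2755)] / 1.16964437 = 0.14741168 / 1.16964437 = 0.126
  phi_hat_2 = [gamma(0) gamma(2) - gamma(1)^2] / det = [(1.0869)(-0.2755) - (0.1082)^2] / 1.16964437 = -0.31114819 / 1.16964437 = -0.266
So phi_hat = [0.1260, -0.2660].
Therefore phi_hat_2 = -0.2660.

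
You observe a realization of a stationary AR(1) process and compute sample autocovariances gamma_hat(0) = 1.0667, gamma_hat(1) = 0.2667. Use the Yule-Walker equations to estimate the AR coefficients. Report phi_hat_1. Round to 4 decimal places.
\hat\phi_{1} = 0.2500

The Yule-Walker equations for an AR(p) process read, in matrix form,
  Gamma_p phi = r_p,   with   (Gamma_p)_{ij} = gamma(|i - j|),
                       (r_p)_i = gamma(i),   i,j = 1..p.
Substitute the sample gammas (Toeplitz matrix and right-hand side of size 1):
  Gamma_p = [[1.0667]]
  r_p     = [0.2667]
With p = 1 this is the single equation gamma(0) phi_1 = gamma(1):
  phi_hat_1 = gamma(1) / gamma(0) = 0.2667 / 1.0667 = 0.2500.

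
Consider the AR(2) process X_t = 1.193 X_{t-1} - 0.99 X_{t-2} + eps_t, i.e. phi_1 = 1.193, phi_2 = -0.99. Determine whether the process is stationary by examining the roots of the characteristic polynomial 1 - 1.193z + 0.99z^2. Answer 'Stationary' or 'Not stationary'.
\text{Stationary}

The AR(p) characteristic polynomial is P(z) = 1 - 1.193z + 0.99z^2.
Stationarity requires all roots to lie outside the unit circle, i.e. |z| > 1 for every root.
Set 1 + (-1.193) z + (0.99) z^2 = 0, i.e. a z^2 + b z + c = 0 with a = 0.99, b = -1.193, c = 1.
Discriminant D = b^2 - 4ac = (-1.193)^2 - 4*(0.99)*1 = 1.423249 - (3.96) = -2.536751.
D < 0, so the roots are the complex-conjugate pair z = (-b +/- i sqrt(-D)) / (2a) = 0.6025 +/- 0.8044i.
For a conjugate pair |z|^2 = z * conj(z) = (product of roots) = c/a = 1/(0.99) = 1.010101, so |z| = sqrt(1.010101) = 1.005 for both roots.
Moduli of all roots: 1.0050, 1.0050.
All moduli strictly greater than 1? Yes.
Verdict: Stationary.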